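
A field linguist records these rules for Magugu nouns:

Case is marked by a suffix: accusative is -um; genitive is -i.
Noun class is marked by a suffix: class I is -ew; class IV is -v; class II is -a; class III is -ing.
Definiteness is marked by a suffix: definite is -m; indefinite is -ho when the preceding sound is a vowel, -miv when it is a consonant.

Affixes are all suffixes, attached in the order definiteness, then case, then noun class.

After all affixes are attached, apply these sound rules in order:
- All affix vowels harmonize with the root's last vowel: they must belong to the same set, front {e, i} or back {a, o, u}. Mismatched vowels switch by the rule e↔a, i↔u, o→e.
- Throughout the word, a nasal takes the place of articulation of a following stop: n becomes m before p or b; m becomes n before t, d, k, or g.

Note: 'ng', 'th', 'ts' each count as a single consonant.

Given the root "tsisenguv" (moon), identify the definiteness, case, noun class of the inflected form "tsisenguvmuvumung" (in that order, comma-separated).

Segment: tsisenguv-miv-um-ing.
definiteness: -ho/miv → indefinite.
case: -um → accusative.
noun class: -ing → class III.

indefinite, accusative, class III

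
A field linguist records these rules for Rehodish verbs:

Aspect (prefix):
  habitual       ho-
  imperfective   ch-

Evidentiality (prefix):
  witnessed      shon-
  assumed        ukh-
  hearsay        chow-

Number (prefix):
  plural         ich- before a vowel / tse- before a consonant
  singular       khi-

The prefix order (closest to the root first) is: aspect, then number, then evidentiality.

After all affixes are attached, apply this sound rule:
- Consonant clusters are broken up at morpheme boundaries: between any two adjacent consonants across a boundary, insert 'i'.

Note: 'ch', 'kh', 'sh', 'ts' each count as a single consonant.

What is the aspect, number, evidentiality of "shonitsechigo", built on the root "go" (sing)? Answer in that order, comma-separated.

imperfective, plural, witnessed

Segment: shon-tse-ch-go.
aspect: ch- → imperfective.
number: ich/tse- → plural.
evidentiality: shon- → witnessed.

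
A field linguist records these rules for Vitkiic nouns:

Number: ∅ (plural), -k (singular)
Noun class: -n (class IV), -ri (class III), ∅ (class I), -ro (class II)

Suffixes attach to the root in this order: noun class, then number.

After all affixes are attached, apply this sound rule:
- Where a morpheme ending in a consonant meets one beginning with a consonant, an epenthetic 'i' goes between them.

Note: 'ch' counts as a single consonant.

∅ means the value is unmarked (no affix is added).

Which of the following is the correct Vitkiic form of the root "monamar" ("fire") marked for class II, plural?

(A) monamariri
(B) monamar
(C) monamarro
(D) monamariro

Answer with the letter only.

D

Attach noun class class II -ro → monamarro.
number = plural: zero marking, form stays monamarro.
Apply epenthesis: monamarro → monamariro.
So the correct form is monamariro, option (D).
(A) monamariri is wrong: it uses class III instead of class II for noun class.
(C) monamarro is wrong: it fails to apply the sound rule(s).
(B) monamar is wrong: it uses class I instead of class II for noun class.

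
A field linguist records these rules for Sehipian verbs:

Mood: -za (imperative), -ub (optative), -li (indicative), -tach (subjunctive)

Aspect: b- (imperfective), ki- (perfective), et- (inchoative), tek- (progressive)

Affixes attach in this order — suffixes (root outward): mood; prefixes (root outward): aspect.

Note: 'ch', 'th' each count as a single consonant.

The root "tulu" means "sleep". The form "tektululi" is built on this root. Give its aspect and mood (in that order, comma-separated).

Segment: tek-tulu-li.
aspect: tek- → progressive.
mood: -li → indicative.

progressive, indicative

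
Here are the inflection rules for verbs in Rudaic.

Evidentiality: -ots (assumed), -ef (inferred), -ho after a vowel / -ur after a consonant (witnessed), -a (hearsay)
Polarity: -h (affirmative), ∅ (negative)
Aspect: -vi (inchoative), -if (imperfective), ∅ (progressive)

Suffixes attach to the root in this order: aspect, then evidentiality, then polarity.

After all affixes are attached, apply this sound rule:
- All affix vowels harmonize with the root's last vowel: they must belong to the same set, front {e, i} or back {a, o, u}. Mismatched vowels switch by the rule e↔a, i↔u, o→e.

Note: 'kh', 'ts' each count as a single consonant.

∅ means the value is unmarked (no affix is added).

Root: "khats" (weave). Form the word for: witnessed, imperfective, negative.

khatsufur

Attach aspect imperfective -if → khatsif.
Attach evidentiality witnessed -ur (after consonant 'f') → khatsifur.
polarity = negative: zero marking, form stays khatsifur.
Apply vowel harmony: khatsifur → khatsufur.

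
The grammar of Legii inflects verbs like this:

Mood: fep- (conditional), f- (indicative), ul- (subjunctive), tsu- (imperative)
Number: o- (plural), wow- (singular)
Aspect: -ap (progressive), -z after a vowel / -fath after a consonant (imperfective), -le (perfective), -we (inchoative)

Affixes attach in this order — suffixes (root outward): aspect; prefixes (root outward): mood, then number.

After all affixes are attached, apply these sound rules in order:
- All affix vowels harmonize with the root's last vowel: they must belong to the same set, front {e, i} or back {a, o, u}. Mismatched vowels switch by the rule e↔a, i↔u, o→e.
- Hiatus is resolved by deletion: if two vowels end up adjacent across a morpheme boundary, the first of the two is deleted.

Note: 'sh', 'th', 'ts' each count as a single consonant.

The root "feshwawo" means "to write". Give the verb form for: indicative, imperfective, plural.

Attach mood indicative f- → ffeshwawo.
Attach aspect imperfective -z (after vowel 'o') → ffeshwawoz.
Attach number plural o- → offeshwawoz.
Vowel harmony: no change.
Vowel deletion: no change.

offeshwawoz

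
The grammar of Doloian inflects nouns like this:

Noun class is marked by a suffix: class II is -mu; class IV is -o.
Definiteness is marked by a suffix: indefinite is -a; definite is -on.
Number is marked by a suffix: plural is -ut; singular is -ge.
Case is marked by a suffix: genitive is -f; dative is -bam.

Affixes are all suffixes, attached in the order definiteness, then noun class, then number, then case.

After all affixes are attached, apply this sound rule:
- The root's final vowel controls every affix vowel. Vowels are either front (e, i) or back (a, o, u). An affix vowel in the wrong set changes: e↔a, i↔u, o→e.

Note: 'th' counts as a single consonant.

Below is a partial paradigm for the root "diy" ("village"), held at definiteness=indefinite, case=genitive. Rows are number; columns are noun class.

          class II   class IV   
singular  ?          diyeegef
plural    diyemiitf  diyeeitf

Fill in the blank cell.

diyemigef

Attach definiteness indefinite -a → diya.
Attach noun class class II -mu → diyamu.
Attach number singular -ge → diyamuge.
Attach case genitive -f → diyamugef.
Apply vowel harmony: diyamugef → diyemigef.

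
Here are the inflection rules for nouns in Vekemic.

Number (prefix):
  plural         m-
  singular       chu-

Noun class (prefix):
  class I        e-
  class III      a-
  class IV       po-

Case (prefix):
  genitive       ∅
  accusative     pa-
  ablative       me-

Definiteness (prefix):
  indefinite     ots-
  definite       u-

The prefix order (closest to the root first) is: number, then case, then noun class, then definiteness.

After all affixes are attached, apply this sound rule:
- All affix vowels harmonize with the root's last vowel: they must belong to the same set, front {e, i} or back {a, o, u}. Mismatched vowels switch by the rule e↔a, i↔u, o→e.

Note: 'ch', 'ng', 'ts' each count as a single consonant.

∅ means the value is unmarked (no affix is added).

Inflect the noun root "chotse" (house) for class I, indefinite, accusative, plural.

etsepemchotse

Attach number plural m- → mchotse.
Attach case accusative pa- → pamchotse.
Attach noun class class I e- → epamchotse.
Attach definiteness indefinite ots- → otsepamchotse.
Apply vowel harmony: otsepamchotse → etsepemchotse.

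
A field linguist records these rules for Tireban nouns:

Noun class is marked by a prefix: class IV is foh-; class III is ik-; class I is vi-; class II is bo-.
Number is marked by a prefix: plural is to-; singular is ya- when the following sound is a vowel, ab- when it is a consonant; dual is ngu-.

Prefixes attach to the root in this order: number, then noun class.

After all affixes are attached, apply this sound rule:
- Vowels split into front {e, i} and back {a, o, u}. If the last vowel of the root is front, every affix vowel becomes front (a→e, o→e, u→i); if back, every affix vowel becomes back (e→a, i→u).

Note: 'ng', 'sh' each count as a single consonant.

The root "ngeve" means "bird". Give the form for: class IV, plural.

fehtengeve

Attach number plural to- → tongeve.
Attach noun class class IV foh- → fohtongeve.
Apply vowel harmony: fohtongeve → fehtengeve.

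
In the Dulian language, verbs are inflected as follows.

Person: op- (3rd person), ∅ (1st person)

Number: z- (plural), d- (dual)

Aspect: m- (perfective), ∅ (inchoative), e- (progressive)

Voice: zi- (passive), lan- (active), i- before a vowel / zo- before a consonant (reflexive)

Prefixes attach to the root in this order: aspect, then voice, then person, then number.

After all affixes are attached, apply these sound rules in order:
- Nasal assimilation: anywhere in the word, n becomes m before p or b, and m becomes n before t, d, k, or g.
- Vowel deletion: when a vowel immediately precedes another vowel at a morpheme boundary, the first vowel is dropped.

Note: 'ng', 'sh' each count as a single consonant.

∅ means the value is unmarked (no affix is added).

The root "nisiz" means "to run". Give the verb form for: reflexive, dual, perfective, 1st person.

Attach aspect perfective m- → mnisiz.
Attach voice reflexive zo- (before consonant 'm') → zomnisiz.
person = 1st person: zero marking, form stays zomnisiz.
Attach number dual d- → dzomnisiz.
Nasal assimilation: no change.
Vowel deletion: no change.

dzomnisiz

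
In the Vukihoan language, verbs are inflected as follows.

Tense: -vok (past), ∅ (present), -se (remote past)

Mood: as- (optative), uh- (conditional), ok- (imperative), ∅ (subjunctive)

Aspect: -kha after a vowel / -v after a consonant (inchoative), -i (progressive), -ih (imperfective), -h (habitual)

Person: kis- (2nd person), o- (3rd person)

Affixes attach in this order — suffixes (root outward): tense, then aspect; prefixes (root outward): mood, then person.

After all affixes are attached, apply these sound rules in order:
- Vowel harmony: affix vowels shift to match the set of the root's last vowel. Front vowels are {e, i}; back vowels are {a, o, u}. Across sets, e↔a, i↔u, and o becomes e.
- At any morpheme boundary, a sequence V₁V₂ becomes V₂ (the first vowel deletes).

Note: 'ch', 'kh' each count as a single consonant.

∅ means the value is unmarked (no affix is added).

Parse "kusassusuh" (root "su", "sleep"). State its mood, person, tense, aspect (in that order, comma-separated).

optative, 2nd person, remote past, imperfective

Segment: kis-as-su-se-ih.
mood: as- → optative.
person: kis- → 2nd person.
tense: -se → remote past.
aspect: -ih → imperfective.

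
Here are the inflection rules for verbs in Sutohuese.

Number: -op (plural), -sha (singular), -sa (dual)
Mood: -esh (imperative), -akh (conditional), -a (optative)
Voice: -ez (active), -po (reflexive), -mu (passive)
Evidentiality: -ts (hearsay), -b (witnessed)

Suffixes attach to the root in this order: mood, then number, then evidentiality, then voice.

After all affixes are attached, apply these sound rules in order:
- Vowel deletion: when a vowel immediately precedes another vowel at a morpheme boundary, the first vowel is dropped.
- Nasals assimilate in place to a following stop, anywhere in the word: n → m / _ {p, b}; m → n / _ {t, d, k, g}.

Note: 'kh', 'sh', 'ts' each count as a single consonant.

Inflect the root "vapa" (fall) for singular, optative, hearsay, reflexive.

Attach mood optative -a → vapaa.
Attach number singular -sha → vapaasha.
Attach evidentiality hearsay -ts → vapaashats.
Attach voice reflexive -po → vapaashatspo.
Apply vowel deletion: vapaashatspo → vapashatspo.
Nasal assimilation: no change.

vapashatspo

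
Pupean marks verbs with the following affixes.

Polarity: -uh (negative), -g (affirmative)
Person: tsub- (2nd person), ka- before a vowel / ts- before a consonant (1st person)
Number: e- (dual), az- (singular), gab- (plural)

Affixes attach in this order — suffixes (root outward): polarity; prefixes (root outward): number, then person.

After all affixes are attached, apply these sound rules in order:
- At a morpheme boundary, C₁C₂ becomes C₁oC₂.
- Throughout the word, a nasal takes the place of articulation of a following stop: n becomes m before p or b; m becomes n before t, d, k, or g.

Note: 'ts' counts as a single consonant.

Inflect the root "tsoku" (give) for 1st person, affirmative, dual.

kaetsokug

Attach number dual e- → etsoku.
Attach person 1st person ka- (before vowel 'e') → kaetsoku.
Attach polarity affirmative -g → kaetsokug.
Epenthesis: no change.
Nasal assimilation: no change.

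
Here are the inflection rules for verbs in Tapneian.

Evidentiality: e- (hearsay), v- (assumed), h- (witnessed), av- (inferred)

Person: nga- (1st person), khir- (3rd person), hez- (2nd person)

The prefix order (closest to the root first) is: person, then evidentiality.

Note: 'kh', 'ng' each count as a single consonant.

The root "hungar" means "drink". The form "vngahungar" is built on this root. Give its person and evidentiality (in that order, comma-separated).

Segment: v-nga-hungar.
person: nga- → 1st person.
evidentiality: v- → assumed.

1st person, assumed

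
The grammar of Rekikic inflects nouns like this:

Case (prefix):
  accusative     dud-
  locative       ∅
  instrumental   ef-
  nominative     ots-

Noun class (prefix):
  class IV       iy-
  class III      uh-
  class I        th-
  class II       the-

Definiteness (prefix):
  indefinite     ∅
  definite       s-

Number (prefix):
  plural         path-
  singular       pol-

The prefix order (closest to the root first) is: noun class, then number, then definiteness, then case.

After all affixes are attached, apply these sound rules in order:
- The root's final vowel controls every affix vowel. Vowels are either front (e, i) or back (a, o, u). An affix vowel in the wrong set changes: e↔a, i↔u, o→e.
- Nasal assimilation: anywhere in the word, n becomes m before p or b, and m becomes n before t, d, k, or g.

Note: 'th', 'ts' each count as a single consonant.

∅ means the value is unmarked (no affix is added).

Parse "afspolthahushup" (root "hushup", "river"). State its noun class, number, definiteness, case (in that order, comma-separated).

class II, singular, definite, instrumental

Segment: ef-s-pol-the-hushup.
noun class: the- → class II.
number: pol- → singular.
definiteness: s- → definite.
case: ef- → instrumental.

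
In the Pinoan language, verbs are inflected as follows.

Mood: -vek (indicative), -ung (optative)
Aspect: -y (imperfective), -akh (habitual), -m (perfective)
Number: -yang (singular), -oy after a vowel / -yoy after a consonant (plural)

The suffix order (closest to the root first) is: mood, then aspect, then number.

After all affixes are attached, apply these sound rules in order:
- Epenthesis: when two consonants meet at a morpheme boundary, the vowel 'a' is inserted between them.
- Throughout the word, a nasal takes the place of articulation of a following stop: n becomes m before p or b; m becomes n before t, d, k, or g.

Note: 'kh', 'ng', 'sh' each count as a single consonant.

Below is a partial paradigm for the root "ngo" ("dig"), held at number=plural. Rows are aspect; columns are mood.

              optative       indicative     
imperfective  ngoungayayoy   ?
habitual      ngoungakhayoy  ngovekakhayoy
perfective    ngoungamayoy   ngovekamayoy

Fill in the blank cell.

ngovekayayoy

Attach mood indicative -vek → ngovek.
Attach aspect imperfective -y → ngoveky.
Attach number plural -yoy (after consonant 'y') → ngovekyyoy.
Apply epenthesis: ngovekyyoy → ngovekayayoy.
Nasal assimilation: no change.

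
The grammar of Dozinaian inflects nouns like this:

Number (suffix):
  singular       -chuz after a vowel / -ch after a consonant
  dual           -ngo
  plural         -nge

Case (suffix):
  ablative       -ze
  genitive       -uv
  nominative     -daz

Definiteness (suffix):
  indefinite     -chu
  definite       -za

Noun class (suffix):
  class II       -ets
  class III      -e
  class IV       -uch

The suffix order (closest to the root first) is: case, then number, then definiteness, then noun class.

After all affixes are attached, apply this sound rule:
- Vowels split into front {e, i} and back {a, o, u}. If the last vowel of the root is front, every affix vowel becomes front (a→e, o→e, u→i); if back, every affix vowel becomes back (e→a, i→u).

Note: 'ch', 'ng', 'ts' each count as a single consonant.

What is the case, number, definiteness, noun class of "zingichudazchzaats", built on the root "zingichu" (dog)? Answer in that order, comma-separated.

nominative, singular, definite, class II

Segment: zingichu-daz-ch-za-ets.
case: -daz → nominative.
number: -chuz/ch → singular.
definiteness: -za → definite.
noun class: -ets → class II.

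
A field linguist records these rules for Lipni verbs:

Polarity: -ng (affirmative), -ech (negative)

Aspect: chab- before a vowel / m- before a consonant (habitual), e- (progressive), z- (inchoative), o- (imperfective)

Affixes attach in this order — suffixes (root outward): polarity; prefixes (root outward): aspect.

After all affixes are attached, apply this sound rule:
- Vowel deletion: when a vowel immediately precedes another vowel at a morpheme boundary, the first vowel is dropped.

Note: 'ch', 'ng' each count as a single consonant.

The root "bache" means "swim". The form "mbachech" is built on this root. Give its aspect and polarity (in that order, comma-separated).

habitual, negative

Segment: m-bache-ech.
aspect: chab/m- → habitual.
polarity: -ech → negative.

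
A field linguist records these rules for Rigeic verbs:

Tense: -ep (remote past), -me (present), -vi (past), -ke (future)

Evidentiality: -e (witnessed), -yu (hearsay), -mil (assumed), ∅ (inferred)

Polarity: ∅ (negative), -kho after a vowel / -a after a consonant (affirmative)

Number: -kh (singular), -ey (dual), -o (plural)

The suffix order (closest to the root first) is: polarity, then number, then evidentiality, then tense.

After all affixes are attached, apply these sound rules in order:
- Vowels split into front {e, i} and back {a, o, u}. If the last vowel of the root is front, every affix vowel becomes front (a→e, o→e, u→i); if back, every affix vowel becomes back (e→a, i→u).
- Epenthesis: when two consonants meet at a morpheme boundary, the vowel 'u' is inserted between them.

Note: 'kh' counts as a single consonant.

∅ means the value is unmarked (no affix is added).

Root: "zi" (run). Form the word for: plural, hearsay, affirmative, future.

zikheeyike

Attach polarity affirmative -kho (after vowel 'i') → zikho.
Attach number plural -o → zikhoo.
Attach evidentiality hearsay -yu → zikhooyu.
Attach tense future -ke → zikhooyuke.
Apply vowel harmony: zikhooyuke → zikheeyike.
Epenthesis: no change.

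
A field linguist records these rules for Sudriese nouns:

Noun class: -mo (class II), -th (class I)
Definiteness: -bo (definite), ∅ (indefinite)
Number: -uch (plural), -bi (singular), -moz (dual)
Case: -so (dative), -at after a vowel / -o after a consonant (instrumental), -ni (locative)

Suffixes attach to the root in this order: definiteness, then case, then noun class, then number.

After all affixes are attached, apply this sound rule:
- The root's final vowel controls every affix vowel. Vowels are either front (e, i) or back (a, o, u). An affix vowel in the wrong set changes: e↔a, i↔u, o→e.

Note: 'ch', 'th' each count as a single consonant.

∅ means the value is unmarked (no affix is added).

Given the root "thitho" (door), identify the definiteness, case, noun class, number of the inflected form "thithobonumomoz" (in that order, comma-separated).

Segment: thitho-bo-ni-mo-moz.
definiteness: -bo → definite.
case: -ni → locative.
noun class: -mo → class II.
number: -moz → dual.

definite, locative, class II, dual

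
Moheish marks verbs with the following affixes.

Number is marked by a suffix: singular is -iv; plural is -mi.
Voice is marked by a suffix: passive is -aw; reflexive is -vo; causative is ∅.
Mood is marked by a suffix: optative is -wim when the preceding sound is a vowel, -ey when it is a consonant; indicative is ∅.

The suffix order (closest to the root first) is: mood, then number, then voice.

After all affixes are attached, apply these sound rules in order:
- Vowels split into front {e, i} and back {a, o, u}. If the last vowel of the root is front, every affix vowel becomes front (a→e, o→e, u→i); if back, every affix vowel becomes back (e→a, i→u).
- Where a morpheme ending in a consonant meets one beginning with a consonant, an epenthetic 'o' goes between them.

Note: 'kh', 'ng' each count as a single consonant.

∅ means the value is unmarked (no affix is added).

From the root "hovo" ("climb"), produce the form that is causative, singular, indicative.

mood = indicative: zero marking, form stays hovo.
Attach number singular -iv → hovoiv.
voice = causative: zero marking, form stays hovoiv.
Apply vowel harmony: hovoiv → hovouv.
Epenthesis: no change.

hovouv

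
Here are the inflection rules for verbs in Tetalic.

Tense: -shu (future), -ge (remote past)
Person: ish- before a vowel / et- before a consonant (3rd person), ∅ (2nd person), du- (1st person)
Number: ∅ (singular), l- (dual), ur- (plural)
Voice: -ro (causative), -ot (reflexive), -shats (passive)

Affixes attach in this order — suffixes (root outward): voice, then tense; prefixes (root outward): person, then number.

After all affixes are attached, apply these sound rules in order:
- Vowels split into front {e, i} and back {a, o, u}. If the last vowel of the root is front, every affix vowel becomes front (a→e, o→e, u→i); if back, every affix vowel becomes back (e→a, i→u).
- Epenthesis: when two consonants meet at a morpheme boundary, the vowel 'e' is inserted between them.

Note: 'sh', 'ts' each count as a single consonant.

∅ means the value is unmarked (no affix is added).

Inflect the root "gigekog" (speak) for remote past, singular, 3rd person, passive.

Attach voice passive -shats → gigekogshats.
Attach tense remote past -ge → gigekogshatsge.
Attach person 3rd person et- (before consonant 'g') → etgigekogshatsge.
number = singular: zero marking, form stays etgigekogshatsge.
Apply vowel harmony: etgigekogshatsge → atgigekogshatsga.
Apply epenthesis: atgigekogshatsga → ategigekogeshatsega.

ategigekogeshatsega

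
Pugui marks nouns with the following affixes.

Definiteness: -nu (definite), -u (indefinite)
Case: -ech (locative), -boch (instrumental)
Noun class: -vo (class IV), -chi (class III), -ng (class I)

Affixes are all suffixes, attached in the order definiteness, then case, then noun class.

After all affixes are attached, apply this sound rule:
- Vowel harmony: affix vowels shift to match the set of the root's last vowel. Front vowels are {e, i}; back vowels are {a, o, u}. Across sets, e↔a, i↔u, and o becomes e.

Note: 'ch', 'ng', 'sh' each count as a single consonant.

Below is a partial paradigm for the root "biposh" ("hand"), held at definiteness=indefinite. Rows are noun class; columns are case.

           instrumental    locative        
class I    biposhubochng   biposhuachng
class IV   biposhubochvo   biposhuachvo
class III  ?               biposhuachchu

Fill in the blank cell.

biposhubochchu

Attach definiteness indefinite -u → biposhu.
Attach case instrumental -boch → biposhuboch.
Attach noun class class III -chi → biposhubochchi.
Apply vowel harmony: biposhubochchi → biposhubochchu.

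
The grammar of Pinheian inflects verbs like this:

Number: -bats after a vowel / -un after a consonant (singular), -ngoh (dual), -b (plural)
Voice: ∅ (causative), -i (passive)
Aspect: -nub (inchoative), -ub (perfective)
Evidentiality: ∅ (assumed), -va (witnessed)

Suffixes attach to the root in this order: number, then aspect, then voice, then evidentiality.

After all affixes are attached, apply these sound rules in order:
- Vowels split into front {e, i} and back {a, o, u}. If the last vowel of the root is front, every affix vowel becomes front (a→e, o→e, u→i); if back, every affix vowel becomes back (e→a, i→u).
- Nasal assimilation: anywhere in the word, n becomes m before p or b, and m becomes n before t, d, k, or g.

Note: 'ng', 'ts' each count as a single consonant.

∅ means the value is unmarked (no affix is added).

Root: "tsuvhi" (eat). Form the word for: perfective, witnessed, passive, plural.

tsuvhibibive

Attach number plural -b → tsuvhib.
Attach aspect perfective -ub → tsuvhibub.
Attach voice passive -i → tsuvhibubi.
Attach evidentiality witnessed -va → tsuvhibubiva.
Apply vowel harmony: tsuvhibubiva → tsuvhibibive.
Nasal assimilation: no change.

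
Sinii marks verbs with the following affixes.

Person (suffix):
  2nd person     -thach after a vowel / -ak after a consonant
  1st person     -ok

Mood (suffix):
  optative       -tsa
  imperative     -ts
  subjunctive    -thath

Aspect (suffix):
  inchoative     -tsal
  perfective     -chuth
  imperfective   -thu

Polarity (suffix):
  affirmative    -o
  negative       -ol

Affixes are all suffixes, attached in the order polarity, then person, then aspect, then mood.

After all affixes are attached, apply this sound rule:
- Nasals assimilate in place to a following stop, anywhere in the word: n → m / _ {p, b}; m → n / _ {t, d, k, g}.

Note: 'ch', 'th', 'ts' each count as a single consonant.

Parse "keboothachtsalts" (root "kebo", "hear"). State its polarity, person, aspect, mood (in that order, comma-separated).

affirmative, 2nd person, inchoative, imperative

Segment: kebo-o-thach-tsal-ts.
polarity: -o → affirmative.
person: -thach/ak → 2nd person.
aspect: -tsal → inchoative.
mood: -ts → imperative.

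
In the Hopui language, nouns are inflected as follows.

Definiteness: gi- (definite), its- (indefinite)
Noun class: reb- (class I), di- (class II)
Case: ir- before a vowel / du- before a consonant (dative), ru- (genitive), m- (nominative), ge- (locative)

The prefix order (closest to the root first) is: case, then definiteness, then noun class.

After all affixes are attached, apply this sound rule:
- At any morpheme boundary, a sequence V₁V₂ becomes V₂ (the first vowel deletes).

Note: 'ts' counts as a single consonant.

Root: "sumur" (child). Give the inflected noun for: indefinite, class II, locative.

Attach case locative ge- → gesumur.
Attach definiteness indefinite its- → itsgesumur.
Attach noun class class II di- → diitsgesumur.
Apply vowel deletion: diitsgesumur → ditsgesumur.

ditsgesumur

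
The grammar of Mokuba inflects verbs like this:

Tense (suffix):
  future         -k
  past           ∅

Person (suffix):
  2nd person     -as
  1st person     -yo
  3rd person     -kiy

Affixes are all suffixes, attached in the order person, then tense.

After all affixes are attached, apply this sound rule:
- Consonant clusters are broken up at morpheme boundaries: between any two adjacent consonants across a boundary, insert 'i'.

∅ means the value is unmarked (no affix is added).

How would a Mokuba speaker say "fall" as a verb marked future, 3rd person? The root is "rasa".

Attach person 3rd person -kiy → rasakiy.
Attach tense future -k → rasakiyk.
Apply epenthesis: rasakiyk → rasakiyik.

rasakiyik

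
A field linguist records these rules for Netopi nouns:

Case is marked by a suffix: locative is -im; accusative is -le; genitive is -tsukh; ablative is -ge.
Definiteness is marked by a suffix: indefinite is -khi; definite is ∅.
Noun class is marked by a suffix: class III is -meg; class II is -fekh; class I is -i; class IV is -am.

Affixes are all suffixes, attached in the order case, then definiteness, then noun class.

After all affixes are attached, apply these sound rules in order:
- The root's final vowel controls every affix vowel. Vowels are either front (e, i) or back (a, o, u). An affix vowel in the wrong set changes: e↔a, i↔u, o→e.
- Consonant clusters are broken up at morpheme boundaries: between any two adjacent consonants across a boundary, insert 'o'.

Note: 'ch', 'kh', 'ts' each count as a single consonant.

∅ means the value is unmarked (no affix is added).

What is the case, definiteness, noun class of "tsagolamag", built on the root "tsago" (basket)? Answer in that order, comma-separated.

accusative, definite, class III

Segment: tsago-le-meg.
case: -le → accusative.
definiteness: ∅ → definite.
noun class: -meg → class III.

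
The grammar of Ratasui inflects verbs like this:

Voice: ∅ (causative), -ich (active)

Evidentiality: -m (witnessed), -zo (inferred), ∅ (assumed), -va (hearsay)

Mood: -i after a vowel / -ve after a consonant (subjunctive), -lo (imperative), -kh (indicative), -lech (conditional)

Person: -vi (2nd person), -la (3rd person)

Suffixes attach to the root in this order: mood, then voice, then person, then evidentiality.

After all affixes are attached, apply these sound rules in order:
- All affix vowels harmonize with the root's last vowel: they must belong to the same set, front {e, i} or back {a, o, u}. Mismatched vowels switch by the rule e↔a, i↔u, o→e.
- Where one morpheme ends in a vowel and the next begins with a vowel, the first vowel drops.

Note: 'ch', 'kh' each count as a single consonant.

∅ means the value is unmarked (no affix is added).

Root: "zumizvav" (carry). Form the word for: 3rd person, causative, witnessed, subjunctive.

zumizvavvalam

Attach mood subjunctive -ve (after consonant 'v') → zumizvavve.
voice = causative: zero marking, form stays zumizvavve.
Attach person 3rd person -la → zumizvavvela.
Attach evidentiality witnessed -m → zumizvavvelam.
Apply vowel harmony: zumizvavvelam → zumizvavvalam.
Vowel deletion: no change.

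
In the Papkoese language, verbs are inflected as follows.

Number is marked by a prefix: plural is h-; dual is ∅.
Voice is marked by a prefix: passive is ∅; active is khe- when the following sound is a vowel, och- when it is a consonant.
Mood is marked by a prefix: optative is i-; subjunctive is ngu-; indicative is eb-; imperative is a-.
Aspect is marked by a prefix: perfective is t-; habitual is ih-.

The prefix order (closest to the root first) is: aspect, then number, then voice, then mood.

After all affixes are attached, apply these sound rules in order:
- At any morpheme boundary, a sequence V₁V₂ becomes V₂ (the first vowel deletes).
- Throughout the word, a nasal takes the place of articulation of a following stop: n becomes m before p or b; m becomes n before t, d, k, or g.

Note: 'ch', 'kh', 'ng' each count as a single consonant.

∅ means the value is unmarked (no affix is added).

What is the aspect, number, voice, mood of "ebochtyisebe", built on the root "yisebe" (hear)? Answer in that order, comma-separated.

Segment: eb-och-t-yisebe.
aspect: t- → perfective.
number: ∅ → dual.
voice: khe/och- → active.
mood: eb- → indicative.

perfective, dual, active, indicative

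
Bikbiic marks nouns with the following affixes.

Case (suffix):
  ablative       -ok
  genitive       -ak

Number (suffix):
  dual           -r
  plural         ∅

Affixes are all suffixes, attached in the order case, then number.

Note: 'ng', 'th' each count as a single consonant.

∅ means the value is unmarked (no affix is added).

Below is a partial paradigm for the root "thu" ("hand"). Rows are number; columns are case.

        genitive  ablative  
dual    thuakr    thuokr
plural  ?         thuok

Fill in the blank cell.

Attach case genitive -ak → thuak.
number = plural: zero marking, form stays thuak.

thuak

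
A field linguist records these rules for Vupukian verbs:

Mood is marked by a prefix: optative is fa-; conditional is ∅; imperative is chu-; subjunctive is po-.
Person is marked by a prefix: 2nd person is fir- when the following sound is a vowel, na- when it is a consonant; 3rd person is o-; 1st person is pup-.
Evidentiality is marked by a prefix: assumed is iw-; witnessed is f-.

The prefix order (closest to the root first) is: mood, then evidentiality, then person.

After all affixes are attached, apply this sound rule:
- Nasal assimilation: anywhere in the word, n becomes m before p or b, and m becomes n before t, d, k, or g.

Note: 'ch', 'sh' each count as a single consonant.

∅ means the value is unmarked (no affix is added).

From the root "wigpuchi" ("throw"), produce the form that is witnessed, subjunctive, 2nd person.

nafpowigpuchi

Attach mood subjunctive po- → powigpuchi.
Attach evidentiality witnessed f- → fpowigpuchi.
Attach person 2nd person na- (before consonant 'f') → nafpowigpuchi.
Nasal assimilation: no change.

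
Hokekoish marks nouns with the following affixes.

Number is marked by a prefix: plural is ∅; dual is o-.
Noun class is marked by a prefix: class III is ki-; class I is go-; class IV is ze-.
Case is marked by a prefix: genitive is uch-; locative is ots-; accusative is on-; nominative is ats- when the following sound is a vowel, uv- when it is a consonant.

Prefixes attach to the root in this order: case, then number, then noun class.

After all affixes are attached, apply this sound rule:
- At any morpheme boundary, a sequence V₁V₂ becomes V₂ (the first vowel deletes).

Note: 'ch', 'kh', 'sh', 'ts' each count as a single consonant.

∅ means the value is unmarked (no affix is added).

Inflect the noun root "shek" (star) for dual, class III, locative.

kotsshek

Attach case locative ots- → otsshek.
Attach number dual o- → ootsshek.
Attach noun class class III ki- → kiootsshek.
Apply vowel deletion: kiootsshek → kotsshek.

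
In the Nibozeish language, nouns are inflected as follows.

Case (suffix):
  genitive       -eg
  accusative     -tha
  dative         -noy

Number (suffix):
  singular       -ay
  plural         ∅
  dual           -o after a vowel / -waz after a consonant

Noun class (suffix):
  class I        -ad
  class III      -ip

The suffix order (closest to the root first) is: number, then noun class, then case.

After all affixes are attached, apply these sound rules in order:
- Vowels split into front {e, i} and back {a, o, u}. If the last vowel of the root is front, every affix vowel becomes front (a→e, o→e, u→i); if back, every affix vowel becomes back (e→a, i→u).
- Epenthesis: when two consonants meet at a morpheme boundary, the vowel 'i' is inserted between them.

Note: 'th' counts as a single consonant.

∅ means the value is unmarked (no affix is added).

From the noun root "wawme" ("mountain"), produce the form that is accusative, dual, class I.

wawmeeedithe

Attach number dual -o (after vowel 'e') → wawmeo.
Attach noun class class I -ad → wawmeoad.
Attach case accusative -tha → wawmeoadtha.
Apply vowel harmony: wawmeoadtha → wawmeeedthe.
Apply epenthesis: wawmeeedthe → wawmeeedithe.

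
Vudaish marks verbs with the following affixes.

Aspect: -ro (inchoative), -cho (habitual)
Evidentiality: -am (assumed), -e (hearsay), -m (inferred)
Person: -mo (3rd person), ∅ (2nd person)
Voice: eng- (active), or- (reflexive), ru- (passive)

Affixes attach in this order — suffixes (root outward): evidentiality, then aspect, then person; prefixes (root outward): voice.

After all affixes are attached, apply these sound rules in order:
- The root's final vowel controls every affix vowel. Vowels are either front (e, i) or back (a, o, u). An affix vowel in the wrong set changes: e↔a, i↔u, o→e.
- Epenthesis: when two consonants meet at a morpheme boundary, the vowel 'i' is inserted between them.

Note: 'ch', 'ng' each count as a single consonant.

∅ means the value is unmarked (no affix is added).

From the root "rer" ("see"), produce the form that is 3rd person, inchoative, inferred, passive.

Attach voice passive ru- → rurer.
Attach evidentiality inferred -m → rurerm.
Attach aspect inchoative -ro → rurermro.
Attach person 3rd person -mo → rurermromo.
Apply vowel harmony: rurermromo → rirermreme.
Apply epenthesis: rirermreme → rirerimireme.

rirerimireme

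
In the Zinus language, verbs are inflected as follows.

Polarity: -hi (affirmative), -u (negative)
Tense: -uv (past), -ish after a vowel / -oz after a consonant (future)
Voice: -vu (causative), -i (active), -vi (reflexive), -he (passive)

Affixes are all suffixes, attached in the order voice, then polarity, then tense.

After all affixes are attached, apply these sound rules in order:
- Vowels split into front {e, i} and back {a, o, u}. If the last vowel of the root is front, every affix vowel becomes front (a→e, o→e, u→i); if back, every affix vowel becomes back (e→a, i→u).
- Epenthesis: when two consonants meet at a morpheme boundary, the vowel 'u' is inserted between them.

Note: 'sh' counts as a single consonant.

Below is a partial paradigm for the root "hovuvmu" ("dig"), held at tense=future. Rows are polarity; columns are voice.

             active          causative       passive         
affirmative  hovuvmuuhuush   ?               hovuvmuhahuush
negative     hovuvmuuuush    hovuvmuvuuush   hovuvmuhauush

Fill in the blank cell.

Attach voice causative -vu → hovuvmuvu.
Attach polarity affirmative -hi → hovuvmuvuhi.
Attach tense future -ish (after vowel 'i') → hovuvmuvuhiish.
Apply vowel harmony: hovuvmuvuhiish → hovuvmuvuhuush.
Epenthesis: no change.

hovuvmuvuhuush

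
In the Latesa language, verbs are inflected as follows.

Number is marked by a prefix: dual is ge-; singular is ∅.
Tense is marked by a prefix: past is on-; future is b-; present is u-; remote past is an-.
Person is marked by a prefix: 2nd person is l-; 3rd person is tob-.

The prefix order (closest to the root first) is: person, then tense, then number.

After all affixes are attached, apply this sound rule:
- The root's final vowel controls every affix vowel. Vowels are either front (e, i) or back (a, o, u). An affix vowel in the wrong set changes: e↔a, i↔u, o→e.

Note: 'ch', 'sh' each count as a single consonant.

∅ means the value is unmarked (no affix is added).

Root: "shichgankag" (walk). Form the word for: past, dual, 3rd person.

gaontobshichgankag

Attach person 3rd person tob- → tobshichgankag.
Attach tense past on- → ontobshichgankag.
Attach number dual ge- → geontobshichgankag.
Apply vowel harmony: geontobshichgankag → gaontobshichgankag.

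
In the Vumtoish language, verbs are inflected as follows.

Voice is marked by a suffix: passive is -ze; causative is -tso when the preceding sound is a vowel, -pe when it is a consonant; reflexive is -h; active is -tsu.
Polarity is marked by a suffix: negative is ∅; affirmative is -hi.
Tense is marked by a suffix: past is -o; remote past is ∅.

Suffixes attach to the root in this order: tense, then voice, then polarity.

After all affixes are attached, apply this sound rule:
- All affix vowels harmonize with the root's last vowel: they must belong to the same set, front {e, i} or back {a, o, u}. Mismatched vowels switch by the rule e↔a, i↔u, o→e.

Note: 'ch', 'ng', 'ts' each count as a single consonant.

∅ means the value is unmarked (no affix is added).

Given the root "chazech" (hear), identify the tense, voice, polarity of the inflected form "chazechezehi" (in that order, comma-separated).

Segment: chazech-o-ze-hi.
tense: -o → past.
voice: -ze → passive.
polarity: -hi → affirmative.

past, passive, affirmative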